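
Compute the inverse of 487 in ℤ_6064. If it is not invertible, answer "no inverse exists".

2839

Run Euclid on (6064, 487):
6064 = 12·487 + 220
487 = 2·220 + 47
220 = 4·47 + 32
47 = 1·32 + 15
32 = 2·15 + 2
15 = 7·2 + 1
2 = 2·1 + 0
The gcd is 1. Working backward:
1 = 15 − 7·2
1 = −7·32 + 15·15
1 = 15·47 − 22·32
1 = −22·220 + 103·47
1 = 103·487 − 228·220
1 = −228·6064 + 2839·487
So 487·2839 ≡ 1 (mod 6064).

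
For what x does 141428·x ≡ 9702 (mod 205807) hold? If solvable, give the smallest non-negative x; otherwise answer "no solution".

First find gcd(141428, 205807):
205807 = 1×141428 + 64379
141428 = 2×64379 + 12670
64379 = 5×12670 + 1029
12670 = 12×1029 + 322
1029 = 3×322 + 63
322 = 5×63 + 7
63 = 9×7 + 0
gcd = 7 and 7 | 9702, so solutions exist. Divide through by 7: 20204x ≡ 1386 (mod 29401).
Now find 20204⁻¹ mod 29401:
29401 = 1·20204 + 9197
20204 = 2·9197 + 1810
9197 = 5·1810 + 147
1810 = 12·147 + 46
147 = 3·46 + 9
46 = 5·9 + 1
9 = 9·1 + 0
Back-substitute:
1 = 46 − 5·9
1 = −5·147 + 16·46
1 = 16·1810 − 197·147
1 = −197·9197 + 1001·1810
1 = 1001·20204 − 2199·9197
1 = −2199·29401 + 3200·20204
So 20204⁻¹ ≡ 3200 (mod 29401).
Then x ≡ 3200·1386 ≡ 25050 (mod 29401); the smallest non-negative solution is x = 25050.

25050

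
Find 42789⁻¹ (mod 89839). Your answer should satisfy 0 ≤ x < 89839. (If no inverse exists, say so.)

Run Euclid on (89839, 42789):
89839 = 2·42789 + 4261
42789 = 10·4261 + 179
4261 = 23·179 + 144
179 = 1·144 + 35
144 = 4·35 + 4
35 = 8·4 + 3
4 = 1·3 + 1
3 = 3·1 + 0
gcd = 1, so the inverse exists. Back-substitute:
1 = 4 − 3
1 = −35 + 9·4
1 = 9·144 − 37·35
1 = −37·179 + 46·144
1 = 46·4261 − 1095·179
1 = −1095·42789 + 10996·4261
1 = 10996·89839 − 23087·42789
Thus 42789·(-23087) ≡ 1 (mod 89839); reducing, -23087 mod 89839 = 66752.

66752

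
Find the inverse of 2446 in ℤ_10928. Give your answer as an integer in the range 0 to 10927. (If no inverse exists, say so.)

Euclidean algorithm on 10928, 2446:
10928 = 4×2446 + 1144
2446 = 2×1144 + 158
1144 = 7×158 + 38
158 = 4×38 + 6
38 = 6×6 + 2
6 = 3×2 + 0
gcd(2446, 10928) = 2 ≠ 1, so 2446 has no multiplicative inverse modulo 10928.

no inverse exists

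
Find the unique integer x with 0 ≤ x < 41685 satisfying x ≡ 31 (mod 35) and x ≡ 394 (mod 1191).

26596

Write x = 31 + 35·k. Then 35·k ≡ 394 − 31 ≡ 363 (mod 1191).
Need 35⁻¹ mod 1191. Extended Euclid on (1191, 35):
1191 = 34*35 + 1
35 = 35*1 + 0
Back-substitute:
1 = 1191 − 34·35
35⁻¹ ≡ 1157 (mod 1191), so k ≡ 1157·363 ≡ 759 (mod 1191).
x = 31 + 35·759 = 26596.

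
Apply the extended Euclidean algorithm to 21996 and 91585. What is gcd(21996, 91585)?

13

Euclidean algorithm:
91585 = 4×21996 + 3601
21996 = 6×3601 + 390
3601 = 9×390 + 91
390 = 4×91 + 26
91 = 3×26 + 13
26 = 2×13 + 0
gcd(21996, 91585) = 13.
Working backward:
13 = 91 − 3·26
13 = −3·390 + 13·91
13 = 13·3601 − 120·390
13 = −120·21996 + 733·3601
13 = 733·91585 − 3052·21996
So 13 = (733)·91585 + (-3052)·21996.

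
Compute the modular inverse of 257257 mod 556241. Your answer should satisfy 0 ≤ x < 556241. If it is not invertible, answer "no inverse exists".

no inverse exists

Compute gcd(257257, 556241):
556241 = 2×257257 + 41727
257257 = 6×41727 + 6895
41727 = 6×6895 + 357
6895 = 19×357 + 112
357 = 3×112 + 21
112 = 5×21 + 7
21 = 3×7 + 0
Since gcd = 7 > 1, 257257 is not a unit mod 556241.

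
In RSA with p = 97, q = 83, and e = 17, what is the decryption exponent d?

7409

φ(n) = (p−1)(q−1) = 96·82 = 7872.
Need d with 17·d ≡ 1 (mod 7872). Apply the extended Euclidean algorithm:
7872 = 463·17 + 1
17 = 17·1 + 0
Back-substitute:
1 = 7872 − 463·17
So 17·(-463) ≡ 1 (mod 7872), hence d ≡ -463 ≡ 7409 (mod 7872).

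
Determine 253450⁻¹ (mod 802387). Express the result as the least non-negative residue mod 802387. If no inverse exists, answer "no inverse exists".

Apply the Euclidean algorithm to 802387 and 253450:
802387 = 3*253450 + 42037
253450 = 6*42037 + 1228
42037 = 34*1228 + 285
1228 = 4*285 + 88
285 = 3*88 + 21
88 = 4*21 + 4
21 = 5*4 + 1
4 = 4*1 + 0
The gcd is 1. Working backward:
1 = 21 − 5·4
1 = −5·88 + 21·21
1 = 21·285 − 68·88
1 = −68·1228 + 293·285
1 = 293·42037 − 10030·1228
1 = −10030·253450 + 60473·42037
1 = 60473·802387 − 191449·253450
So 253450·(-191449) ≡ 1 (mod 802387), and -191449 ≡ 610938 (mod 802387).

610938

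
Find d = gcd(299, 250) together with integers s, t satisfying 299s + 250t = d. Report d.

1

Euclidean algorithm:
299 = 1·250 + 49
250 = 5·49 + 5
49 = 9·5 + 4
5 = 1·4 + 1
4 = 4·1 + 0
gcd(299, 250) = 1.
Working backward:
1 = 5 − 4
1 = −49 + 10·5
1 = 10·250 − 51·49
1 = −51·299 + 61·250
So 1 = (-51)·299 + (61)·250.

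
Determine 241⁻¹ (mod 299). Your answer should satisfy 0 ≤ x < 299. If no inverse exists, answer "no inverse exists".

67

Apply the Euclidean algorithm to 299 and 241:
299 = 1·241 + 58
241 = 4·58 + 9
58 = 6·9 + 4
9 = 2·4 + 1
4 = 4·1 + 0
gcd = 1, so the inverse exists. Back-substitute:
1 = 9 − 2·4
1 = −2·58 + 13·9
1 = 13·241 − 54·58
1 = −54·299 + 67·241
So 241·67 ≡ 1 (mod 299).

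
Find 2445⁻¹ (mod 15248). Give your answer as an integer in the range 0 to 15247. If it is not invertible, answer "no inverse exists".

2981

Apply the Euclidean algorithm to 15248 and 2445:
15248 = 6×2445 + 578
2445 = 4×578 + 133
578 = 4×133 + 46
133 = 2×46 + 41
46 = 1×41 + 5
41 = 8×5 + 1
5 = 5×1 + 0
The gcd is 1. Working backward:
1 = 41 − 8·5
1 = −8·46 + 9·41
1 = 9·133 − 26·46
1 = −26·578 + 113·133
1 = 113·2445 − 478·578
1 = −478·15248 + 2981·2445
So 2445·2981 ≡ 1 (mod 15248).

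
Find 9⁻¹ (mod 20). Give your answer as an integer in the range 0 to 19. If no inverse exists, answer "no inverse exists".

9

Run Euclid on (20, 9):
20 = 2×9 + 2
9 = 4×2 + 1
2 = 2×1 + 0
gcd = 1, so the inverse exists. Back-substitute:
1 = 9 − 4·2
1 = −4·20 + 9·9
So 9·9 ≡ 1 (mod 20).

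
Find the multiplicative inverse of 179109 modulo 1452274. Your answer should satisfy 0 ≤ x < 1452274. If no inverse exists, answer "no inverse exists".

Extended Euclidean algorithm:
1452274 = 8·179109 + 19402
179109 = 9·19402 + 4491
19402 = 4·4491 + 1438
4491 = 3·1438 + 177
1438 = 8·177 + 22
177 = 8·22 + 1
22 = 22·1 + 0
Since gcd(179109, 1452274) = 1, back-substitute to write 1 as a combination:
1 = 177 − 8·22
1 = −8·1438 + 65·177
1 = 65·4491 − 203·1438
1 = −203·19402 + 877·4491
1 = 877·179109 − 8096·19402
1 = −8096·1452274 + 65645·179109
So 179109·65645 ≡ 1 (mod 1452274).

65645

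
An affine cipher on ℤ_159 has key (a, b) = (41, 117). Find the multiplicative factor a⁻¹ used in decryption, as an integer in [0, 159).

128

gcd(159, 41) by repeated division:
159 = 3·41 + 36
41 = 1·36 + 5
36 = 7·5 + 1
5 = 5·1 + 0
gcd = 1, so the inverse exists. Back-substitute:
1 = 36 − 7·5
1 = −7·41 + 8·36
1 = 8·159 − 31·41
Thus 41·(-31) ≡ 1 (mod 159); reducing, -31 mod 159 = 128.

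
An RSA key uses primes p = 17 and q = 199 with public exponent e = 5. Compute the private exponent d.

φ(n) = (p−1)(q−1) = 16·198 = 3168.
Need d with 5·d ≡ 1 (mod 3168). Apply the extended Euclidean algorithm:
3168 = 633×5 + 3
5 = 1×3 + 2
3 = 1×2 + 1
2 = 2×1 + 0
Back-substitute:
1 = 3 − 2
1 = −5 + 2·3
1 = 2·3168 − 1267·5
So 5·(-1267) ≡ 1 (mod 3168), hence d ≡ -1267 ≡ 1901 (mod 3168).

1901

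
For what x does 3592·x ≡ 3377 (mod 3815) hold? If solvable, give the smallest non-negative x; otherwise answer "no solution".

2551

First find gcd(3592, 3815):
3815 = 1×3592 + 223
3592 = 16×223 + 24
223 = 9×24 + 7
24 = 3×7 + 3
7 = 2×3 + 1
3 = 3×1 + 0
gcd = 1, so a unique solution mod 3815 exists.
Back-substitute for the Bézout coefficients:
1 = 7 − 2·3
1 = −2·24 + 7·7
1 = 7·223 − 65·24
1 = −65·3592 + 1047·223
1 = 1047·3815 − 1112·3592
So 3592·(-1112) ≡ 1 (mod 3815), giving 3592⁻¹ ≡ 2703.
x ≡ 3592⁻¹·3377 ≡ 2703·3377 ≡ 2551 (mod 3815).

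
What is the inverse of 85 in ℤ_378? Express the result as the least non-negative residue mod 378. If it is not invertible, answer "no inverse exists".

gcd(378, 85) by repeated division:
378 = 4*85 + 38
85 = 2*38 + 9
38 = 4*9 + 2
9 = 4*2 + 1
2 = 2*1 + 0
gcd = 1, so the inverse exists. Back-substitute:
1 = 9 − 4·2
1 = −4·38 + 17·9
1 = 17·85 − 38·38
1 = −38·378 + 169·85
So 85·169 ≡ 1 (mod 378).

169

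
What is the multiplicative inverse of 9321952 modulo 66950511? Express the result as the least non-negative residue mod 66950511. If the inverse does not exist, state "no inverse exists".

Run Euclid on (66950511, 9321952):
66950511 = 7×9321952 + 1696847
9321952 = 5×1696847 + 837717
1696847 = 2×837717 + 21413
837717 = 39×21413 + 2610
21413 = 8×2610 + 533
2610 = 4×533 + 478
533 = 1×478 + 55
478 = 8×55 + 38
55 = 1×38 + 17
38 = 2×17 + 4
17 = 4×4 + 1
4 = 4×1 + 0
The gcd is 1. Working backward:
1 = 17 − 4·4
1 = −4·38 + 9·17
1 = 9·55 − 13·38
1 = −13·478 + 113·55
1 = 113·533 − 126·478
1 = −126·2610 + 617·533
1 = 617·21413 − 5062·2610
1 = −5062·837717 + 198035·21413
1 = 198035·1696847 − 401132·837717
1 = −401132·9321952 + 2203695·1696847
1 = 2203695·66950511 − 15826997·9321952
Thus 9321952·(-15826997) ≡ 1 (mod 66950511); reducing, -15826997 mod 66950511 = 51123514.

51123514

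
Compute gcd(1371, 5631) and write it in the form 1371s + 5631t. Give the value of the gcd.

3

Euclidean algorithm:
5631 = 4×1371 + 147
1371 = 9×147 + 48
147 = 3×48 + 3
48 = 16×3 + 0
gcd(1371, 5631) = 3.
Back-substituting:
3 = 147 − 3·48
3 = −3·1371 + 28·147
3 = 28·5631 − 115·1371
So 3 = (28)·5631 + (-115)·1371.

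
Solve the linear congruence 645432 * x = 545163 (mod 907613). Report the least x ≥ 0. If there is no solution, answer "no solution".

First find gcd(645432, 907613):
907613 = 1*645432 + 262181
645432 = 2*262181 + 121070
262181 = 2*121070 + 20041
121070 = 6*20041 + 824
20041 = 24*824 + 265
824 = 3*265 + 29
265 = 9*29 + 4
29 = 7*4 + 1
4 = 4*1 + 0
gcd = 1, so a unique solution mod 907613 exists.
Back-substitute for the Bézout coefficients:
1 = 29 − 7·4
1 = −7·265 + 64·29
1 = 64·824 − 199·265
1 = −199·20041 + 4840·824
1 = 4840·121070 − 29239·20041
1 = −29239·262181 + 63318·121070
1 = 63318·645432 − 155875·262181
1 = −155875·907613 + 219193·645432
So 645432·(219193) ≡ 1 (mod 907613), giving 645432⁻¹ ≡ 219193.
x ≡ 645432⁻¹·545163 ≡ 219193·545163 ≡ 493492 (mod 907613).

493492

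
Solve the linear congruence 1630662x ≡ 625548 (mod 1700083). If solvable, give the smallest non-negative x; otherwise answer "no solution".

141736

First find gcd(1630662, 1700083):
1700083 = 1×1630662 + 69421
1630662 = 23×69421 + 33979
69421 = 2×33979 + 1463
33979 = 23×1463 + 330
1463 = 4×330 + 143
330 = 2×143 + 44
143 = 3×44 + 11
44 = 4×11 + 0
gcd = 11 and 11 | 625548, so solutions exist. Divide through by 11: 148242x ≡ 56868 (mod 154553).
Now find 148242⁻¹ mod 154553:
154553 = 1×148242 + 6311
148242 = 23×6311 + 3089
6311 = 2×3089 + 133
3089 = 23×133 + 30
133 = 4×30 + 13
30 = 2×13 + 4
13 = 3×4 + 1
4 = 4×1 + 0
Back-substitute:
1 = 13 − 3·4
1 = −3·30 + 7·13
1 = 7·133 − 31·30
1 = −31·3089 + 720·133
1 = 720·6311 − 1471·3089
1 = −1471·148242 + 34553·6311
1 = 34553·154553 − 36024·148242
So 148242·(-36024) ≡ 1 (mod 154553), i.e. 148242⁻¹ ≡ 118529.
Then x ≡ 118529·56868 ≡ 141736 (mod 154553); the smallest non-negative solution is x = 141736.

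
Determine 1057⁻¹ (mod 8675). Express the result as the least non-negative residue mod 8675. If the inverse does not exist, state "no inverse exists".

4793

Run Euclid on (8675, 1057):
8675 = 8·1057 + 219
1057 = 4·219 + 181
219 = 1·181 + 38
181 = 4·38 + 29
38 = 1·29 + 9
29 = 3·9 + 2
9 = 4·2 + 1
2 = 2·1 + 0
gcd = 1, so the inverse exists. Back-substitute:
1 = 9 − 4·2
1 = −4·29 + 13·9
1 = 13·38 − 17·29
1 = −17·181 + 81·38
1 = 81·219 − 98·181
1 = −98·1057 + 473·219
1 = 473·8675 − 3882·1057
Hence 1057⁻¹ ≡ -3882 ≡ 4793 (mod 8675).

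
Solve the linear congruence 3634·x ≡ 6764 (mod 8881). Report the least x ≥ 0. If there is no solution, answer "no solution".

7832

First find gcd(3634, 8881):
8881 = 2*3634 + 1613
3634 = 2*1613 + 408
1613 = 3*408 + 389
408 = 1*389 + 19
389 = 20*19 + 9
19 = 2*9 + 1
9 = 9*1 + 0
gcd = 1, so a unique solution mod 8881 exists.
Back-substitute for the Bézout coefficients:
1 = 19 − 2·9
1 = −2·389 + 41·19
1 = 41·408 − 43·389
1 = −43·1613 + 170·408
1 = 170·3634 − 383·1613
1 = −383·8881 + 936·3634
So 3634·(936) ≡ 1 (mod 8881), giving 3634⁻¹ ≡ 936.
x ≡ 3634⁻¹·6764 ≡ 936·6764 ≡ 7832 (mod 8881).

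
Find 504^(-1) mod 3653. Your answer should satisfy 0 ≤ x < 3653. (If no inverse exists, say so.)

Run Euclid on (3653, 504):
3653 = 7×504 + 125
504 = 4×125 + 4
125 = 31×4 + 1
4 = 4×1 + 0
Since gcd(504, 3653) = 1, back-substitute to write 1 as a combination:
1 = 125 − 31·4
1 = −31·504 + 125·125
1 = 125·3653 − 906·504
So 504·(-906) ≡ 1 (mod 3653), and -906 ≡ 2747 (mod 3653).

2747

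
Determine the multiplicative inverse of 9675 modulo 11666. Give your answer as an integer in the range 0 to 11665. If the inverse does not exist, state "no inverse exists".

Apply the Euclidean algorithm to 11666 and 9675:
11666 = 1*9675 + 1991
9675 = 4*1991 + 1711
1991 = 1*1711 + 280
1711 = 6*280 + 31
280 = 9*31 + 1
31 = 31*1 + 0
The gcd is 1. Working backward:
1 = 280 − 9·31
1 = −9·1711 + 55·280
1 = 55·1991 − 64·1711
1 = −64·9675 + 311·1991
1 = 311·11666 − 375·9675
Thus 9675·(-375) ≡ 1 (mod 11666); reducing, -375 mod 11666 = 11291.

11291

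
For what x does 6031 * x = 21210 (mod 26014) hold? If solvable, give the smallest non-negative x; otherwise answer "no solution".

5736

First find gcd(6031, 26014):
26014 = 4·6031 + 1890
6031 = 3·1890 + 361
1890 = 5·361 + 85
361 = 4·85 + 21
85 = 4·21 + 1
21 = 21·1 + 0
gcd = 1, so a unique solution mod 26014 exists.
Back-substitute for the Bézout coefficients:
1 = 85 − 4·21
1 = −4·361 + 17·85
1 = 17·1890 − 89·361
1 = −89·6031 + 284·1890
1 = 284·26014 − 1225·6031
So 6031·(-1225) ≡ 1 (mod 26014), giving 6031⁻¹ ≡ 24789.
x ≡ 6031⁻¹·21210 ≡ 24789·21210 ≡ 5736 (mod 26014).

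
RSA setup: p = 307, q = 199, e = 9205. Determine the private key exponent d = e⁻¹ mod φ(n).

13513

φ(n) = (p−1)(q−1) = 306·198 = 60588.
Need d with 9205·d ≡ 1 (mod 60588). Apply the extended Euclidean algorithm:
60588 = 6*9205 + 5358
9205 = 1*5358 + 3847
5358 = 1*3847 + 1511
3847 = 2*1511 + 825
1511 = 1*825 + 686
825 = 1*686 + 139
686 = 4*139 + 130
139 = 1*130 + 9
130 = 14*9 + 4
9 = 2*4 + 1
4 = 4*1 + 0
Back-substitute:
1 = 9 − 2·4
1 = −2·130 + 29·9
1 = 29·139 − 31·130
1 = −31·686 + 153·139
1 = 153·825 − 184·686
1 = −184·1511 + 337·825
1 = 337·3847 − 858·1511
1 = −858·5358 + 1195·3847
1 = 1195·9205 − 2053·5358
1 = −2053·60588 + 13513·9205
So 9205·13513 ≡ 1 (mod 60588), hence d = 13513.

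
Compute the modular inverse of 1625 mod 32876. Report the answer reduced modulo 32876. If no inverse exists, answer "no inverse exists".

25269

gcd(32876, 1625) by repeated division:
32876 = 20×1625 + 376
1625 = 4×376 + 121
376 = 3×121 + 13
121 = 9×13 + 4
13 = 3×4 + 1
4 = 4×1 + 0
The gcd is 1. Working backward:
1 = 13 − 3·4
1 = −3·121 + 28·13
1 = 28·376 − 87·121
1 = −87·1625 + 376·376
1 = 376·32876 − 7607·1625
Thus 1625·(-7607) ≡ 1 (mod 32876); reducing, -7607 mod 32876 = 25269.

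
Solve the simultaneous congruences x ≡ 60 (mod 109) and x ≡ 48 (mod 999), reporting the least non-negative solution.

Write x = 60 + 109·k. Then 109·k ≡ 48 − 60 ≡ 987 (mod 999).
Need 109⁻¹ mod 999. Extended Euclid on (999, 109):
999 = 9·109 + 18
109 = 6·18 + 1
18 = 18·1 + 0
Back-substitute:
1 = 109 − 6·18
1 = −6·999 + 55·109
109⁻¹ ≡ 55 (mod 999), so k ≡ 55·987 ≡ 339 (mod 999).
x = 60 + 109·339 = 37011.

37011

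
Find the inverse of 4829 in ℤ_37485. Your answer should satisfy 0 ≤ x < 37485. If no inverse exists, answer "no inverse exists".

gcd(37485, 4829) by repeated division:
37485 = 7·4829 + 3682
4829 = 1·3682 + 1147
3682 = 3·1147 + 241
1147 = 4·241 + 183
241 = 1·183 + 58
183 = 3·58 + 9
58 = 6·9 + 4
9 = 2·4 + 1
4 = 4·1 + 0
gcd = 1, so the inverse exists. Back-substitute:
1 = 9 − 2·4
1 = −2·58 + 13·9
1 = 13·183 − 41·58
1 = −41·241 + 54·183
1 = 54·1147 − 257·241
1 = −257·3682 + 825·1147
1 = 825·4829 − 1082·3682
1 = −1082·37485 + 8399·4829
So 4829·8399 ≡ 1 (mod 37485).

8399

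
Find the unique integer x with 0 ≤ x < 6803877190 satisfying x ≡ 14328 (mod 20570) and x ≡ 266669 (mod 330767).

6670844758

Write x = 14328 + 20570·k. Then 20570·k ≡ 266669 − 14328 ≡ 252341 (mod 330767).
Need 20570⁻¹ mod 330767. Extended Euclid on (330767, 20570):
330767 = 16×20570 + 1647
20570 = 12×1647 + 806
1647 = 2×806 + 35
806 = 23×35 + 1
35 = 35×1 + 0
Back-substitute:
1 = 806 − 23·35
1 = −23·1647 + 47·806
1 = 47·20570 − 587·1647
1 = −587·330767 + 9439·20570
20570⁻¹ ≡ 9439 (mod 330767), so k ≡ 9439·252341 ≡ 324299 (mod 330767).
x = 14328 + 20570·324299 = 6670844758.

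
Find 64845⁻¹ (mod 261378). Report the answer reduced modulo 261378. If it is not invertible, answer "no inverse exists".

Euclidean algorithm on 261378, 64845:
261378 = 4·64845 + 1998
64845 = 32·1998 + 909
1998 = 2·909 + 180
909 = 5·180 + 9
180 = 20·9 + 0
Since gcd = 9 > 1, 64845 is not a unit mod 261378.

no inverse exists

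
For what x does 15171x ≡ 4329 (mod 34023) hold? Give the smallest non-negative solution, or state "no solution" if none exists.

First find gcd(15171, 34023):
34023 = 2×15171 + 3681
15171 = 4×3681 + 447
3681 = 8×447 + 105
447 = 4×105 + 27
105 = 3×27 + 24
27 = 1×24 + 3
24 = 8×3 + 0
gcd = 3 and 3 | 4329, so solutions exist. Divide through by 3: 5057x ≡ 1443 (mod 11341).
Now find 5057⁻¹ mod 11341:
11341 = 2·5057 + 1227
5057 = 4·1227 + 149
1227 = 8·149 + 35
149 = 4·35 + 9
35 = 3·9 + 8
9 = 1·8 + 1
8 = 8·1 + 0
Back-substitute:
1 = 9 − 8
1 = −35 + 4·9
1 = 4·149 − 17·35
1 = −17·1227 + 140·149
1 = 140·5057 − 577·1227
1 = −577·11341 + 1294·5057
So 5057⁻¹ ≡ 1294 (mod 11341).
Then x ≡ 1294·1443 ≡ 7318 (mod 11341); the smallest non-negative solution is x = 7318.

7318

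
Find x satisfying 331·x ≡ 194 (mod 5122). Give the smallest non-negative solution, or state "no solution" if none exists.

First find gcd(331, 5122):
5122 = 15×331 + 157
331 = 2×157 + 17
157 = 9×17 + 4
17 = 4×4 + 1
4 = 4×1 + 0
gcd = 1, so a unique solution mod 5122 exists.
Back-substitute for the Bézout coefficients:
1 = 17 − 4·4
1 = −4·157 + 37·17
1 = 37·331 − 78·157
1 = −78·5122 + 1207·331
So 331·(1207) ≡ 1 (mod 5122), giving 331⁻¹ ≡ 1207.
x ≡ 331⁻¹·194 ≡ 1207·194 ≡ 3668 (mod 5122).

3668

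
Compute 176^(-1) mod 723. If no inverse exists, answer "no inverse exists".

152

Run Euclid on (723, 176):
723 = 4·176 + 19
176 = 9·19 + 5
19 = 3·5 + 4
5 = 1·4 + 1
4 = 4·1 + 0
gcd = 1, so the inverse exists. Back-substitute:
1 = 5 − 4
1 = −19 + 4·5
1 = 4·176 − 37·19
1 = −37·723 + 152·176
So 176·152 ≡ 1 (mod 723).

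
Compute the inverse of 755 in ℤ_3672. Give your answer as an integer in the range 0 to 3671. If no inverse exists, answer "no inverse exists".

107

Extended Euclidean algorithm:
3672 = 4*755 + 652
755 = 1*652 + 103
652 = 6*103 + 34
103 = 3*34 + 1
34 = 34*1 + 0
Since gcd(755, 3672) = 1, back-substitute to write 1 as a combination:
1 = 103 − 3·34
1 = −3·652 + 19·103
1 = 19·755 − 22·652
1 = −22·3672 + 107·755
So 755·107 ≡ 1 (mod 3672).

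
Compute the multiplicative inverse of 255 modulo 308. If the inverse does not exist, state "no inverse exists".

Extended Euclidean algorithm:
308 = 1·255 + 53
255 = 4·53 + 43
53 = 1·43 + 10
43 = 4·10 + 3
10 = 3·3 + 1
3 = 3·1 + 0
The gcd is 1. Working backward:
1 = 10 − 3·3
1 = −3·43 + 13·10
1 = 13·53 − 16·43
1 = −16·255 + 77·53
1 = 77·308 − 93·255
So 255·(-93) ≡ 1 (mod 308), and -93 ≡ 215 (mod 308).

215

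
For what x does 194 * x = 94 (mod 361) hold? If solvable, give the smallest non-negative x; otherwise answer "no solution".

First find gcd(194, 361):
361 = 1×194 + 167
194 = 1×167 + 27
167 = 6×27 + 5
27 = 5×5 + 2
5 = 2×2 + 1
2 = 2×1 + 0
gcd = 1, so a unique solution mod 361 exists.
Back-substitute for the Bézout coefficients:
1 = 5 − 2·2
1 = −2·27 + 11·5
1 = 11·167 − 68·27
1 = −68·194 + 79·167
1 = 79·361 − 147·194
So 194·(-147) ≡ 1 (mod 361), giving 194⁻¹ ≡ 214.
x ≡ 194⁻¹·94 ≡ 214·94 ≡ 261 (mod 361).

261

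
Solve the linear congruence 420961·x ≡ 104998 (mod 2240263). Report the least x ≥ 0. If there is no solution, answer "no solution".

First find gcd(420961, 2240263):
2240263 = 5×420961 + 135458
420961 = 3×135458 + 14587
135458 = 9×14587 + 4175
14587 = 3×4175 + 2062
4175 = 2×2062 + 51
2062 = 40×51 + 22
51 = 2×22 + 7
22 = 3×7 + 1
7 = 7×1 + 0
gcd = 1, so a unique solution mod 2240263 exists.
Back-substitute for the Bézout coefficients:
1 = 22 − 3·7
1 = −3·51 + 7·22
1 = 7·2062 − 283·51
1 = −283·4175 + 573·2062
1 = 573·14587 − 2002·4175
1 = −2002·135458 + 18591·14587
1 = 18591·420961 − 57775·135458
1 = −57775·2240263 + 307466·420961
So 420961·(307466) ≡ 1 (mod 2240263), giving 420961⁻¹ ≡ 307466.
x ≡ 420961⁻¹·104998 ≡ 307466·104998 ≡ 1125238 (mod 2240263).

1125238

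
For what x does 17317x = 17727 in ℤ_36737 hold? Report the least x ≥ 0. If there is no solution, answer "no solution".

33995

First find gcd(17317, 36737):
36737 = 2×17317 + 2103
17317 = 8×2103 + 493
2103 = 4×493 + 131
493 = 3×131 + 100
131 = 1×100 + 31
100 = 3×31 + 7
31 = 4×7 + 3
7 = 2×3 + 1
3 = 3×1 + 0
gcd = 1, so a unique solution mod 36737 exists.
Back-substitute for the Bézout coefficients:
1 = 7 − 2·3
1 = −2·31 + 9·7
1 = 9·100 − 29·31
1 = −29·131 + 38·100
1 = 38·493 − 143·131
1 = −143·2103 + 610·493
1 = 610·17317 − 5023·2103
1 = −5023·36737 + 10656·17317
So 17317·(10656) ≡ 1 (mod 36737), giving 17317⁻¹ ≡ 10656.
x ≡ 17317⁻¹·17727 ≡ 10656·17727 ≡ 33995 (mod 36737).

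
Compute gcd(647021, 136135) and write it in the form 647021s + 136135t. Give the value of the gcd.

Repeated division:
647021 = 4×136135 + 102481
136135 = 1×102481 + 33654
102481 = 3×33654 + 1519
33654 = 22×1519 + 236
1519 = 6×236 + 103
236 = 2×103 + 30
103 = 3×30 + 13
30 = 2×13 + 4
13 = 3×4 + 1
4 = 4×1 + 0
gcd(647021, 136135) = 1.
Working backward:
1 = 13 − 3·4
1 = −3·30 + 7·13
1 = 7·103 − 24·30
1 = −24·236 + 55·103
1 = 55·1519 − 354·236
1 = −354·33654 + 7843·1519
1 = 7843·102481 − 23883·33654
1 = −23883·136135 + 31726·102481
1 = 31726·647021 − 150787·136135
So 1 = (31726)·647021 + (-150787)·136135.

1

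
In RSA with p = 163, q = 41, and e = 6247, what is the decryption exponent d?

2503

φ(n) = (p−1)(q−1) = 162·40 = 6480.
Need d with 6247·d ≡ 1 (mod 6480). Apply the extended Euclidean algorithm:
6480 = 1·6247 + 233
6247 = 26·233 + 189
233 = 1·189 + 44
189 = 4·44 + 13
44 = 3·13 + 5
13 = 2·5 + 3
5 = 1·3 + 2
3 = 1·2 + 1
2 = 2·1 + 0
Back-substitute:
1 = 3 − 2
1 = −5 + 2·3
1 = 2·13 − 5·5
1 = −5·44 + 17·13
1 = 17·189 − 73·44
1 = −73·233 + 90·189
1 = 90·6247 − 2413·233
1 = −2413·6480 + 2503·6247
So 6247·2503 ≡ 1 (mod 6480), hence d = 2503.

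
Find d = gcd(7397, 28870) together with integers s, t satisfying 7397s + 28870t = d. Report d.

Apply Euclid's algorithm to 28870 and 7397:
28870 = 3×7397 + 6679
7397 = 1×6679 + 718
6679 = 9×718 + 217
718 = 3×217 + 67
217 = 3×67 + 16
67 = 4×16 + 3
16 = 5×3 + 1
3 = 3×1 + 0
gcd(7397, 28870) = 1.
Back-substituting:
1 = 16 − 5·3
1 = −5·67 + 21·16
1 = 21·217 − 68·67
1 = −68·718 + 225·217
1 = 225·6679 − 2093·718
1 = −2093·7397 + 2318·6679
1 = 2318·28870 − 9047·7397
So 1 = (2318)·28870 + (-9047)·7397.

1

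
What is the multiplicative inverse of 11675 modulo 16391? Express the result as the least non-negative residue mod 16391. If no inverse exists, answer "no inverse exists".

8338

Apply the Euclidean algorithm to 16391 and 11675:
16391 = 1*11675 + 4716
11675 = 2*4716 + 2243
4716 = 2*2243 + 230
2243 = 9*230 + 173
230 = 1*173 + 57
173 = 3*57 + 2
57 = 28*2 + 1
2 = 2*1 + 0
gcd = 1, so the inverse exists. Back-substitute:
1 = 57 − 28·2
1 = −28·173 + 85·57
1 = 85·230 − 113·173
1 = −113·2243 + 1102·230
1 = 1102·4716 − 2317·2243
1 = −2317·11675 + 5736·4716
1 = 5736·16391 − 8053·11675
Thus 11675·(-8053) ≡ 1 (mod 16391); reducing, -8053 mod 16391 = 8338.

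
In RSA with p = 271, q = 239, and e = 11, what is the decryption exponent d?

35051

φ(n) = (p−1)(q−1) = 270·238 = 64260.
Need d with 11·d ≡ 1 (mod 64260). Apply the extended Euclidean algorithm:
64260 = 5841×11 + 9
11 = 1×9 + 2
9 = 4×2 + 1
2 = 2×1 + 0
Back-substitute:
1 = 9 − 4·2
1 = −4·11 + 5·9
1 = 5·64260 − 29209·11
So 11·(-29209) ≡ 1 (mod 64260), hence d ≡ -29209 ≡ 35051 (mod 64260).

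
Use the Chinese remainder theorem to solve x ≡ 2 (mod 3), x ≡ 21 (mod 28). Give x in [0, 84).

Write x = 2 + 3·k. Then 3·k ≡ 21 − 2 ≡ 19 (mod 28).
Need 3⁻¹ mod 28. Extended Euclid on (28, 3):
28 = 9*3 + 1
3 = 3*1 + 0
Back-substitute:
1 = 28 − 9·3
3⁻¹ ≡ 19 (mod 28), so k ≡ 19·19 ≡ 25 (mod 28).
x = 2 + 3·25 = 77.

77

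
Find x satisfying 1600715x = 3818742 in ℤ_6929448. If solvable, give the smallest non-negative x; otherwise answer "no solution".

1112682

First find gcd(1600715, 6929448):
6929448 = 4×1600715 + 526588
1600715 = 3×526588 + 20951
526588 = 25×20951 + 2813
20951 = 7×2813 + 1260
2813 = 2×1260 + 293
1260 = 4×293 + 88
293 = 3×88 + 29
88 = 3×29 + 1
29 = 29×1 + 0
gcd = 1, so a unique solution mod 6929448 exists.
Back-substitute for the Bézout coefficients:
1 = 88 − 3·29
1 = −3·293 + 10·88
1 = 10·1260 − 43·293
1 = −43·2813 + 96·1260
1 = 96·20951 − 715·2813
1 = −715·526588 + 17971·20951
1 = 17971·1600715 − 54628·526588
1 = −54628·6929448 + 236483·1600715
So 1600715·(236483) ≡ 1 (mod 6929448), giving 1600715⁻¹ ≡ 236483.
x ≡ 1600715⁻¹·3818742 ≡ 236483·3818742 ≡ 1112682 (mod 6929448).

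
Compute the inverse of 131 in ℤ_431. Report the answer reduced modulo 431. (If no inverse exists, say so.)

102

Extended Euclidean algorithm:
431 = 3·131 + 38
131 = 3·38 + 17
38 = 2·17 + 4
17 = 4·4 + 1
4 = 4·1 + 0
The gcd is 1. Working backward:
1 = 17 − 4·4
1 = −4·38 + 9·17
1 = 9·131 − 31·38
1 = −31·431 + 102·131
So 131·102 ≡ 1 (mod 431).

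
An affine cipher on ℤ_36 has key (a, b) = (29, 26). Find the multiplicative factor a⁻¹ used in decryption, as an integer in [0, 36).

Run Euclid on (36, 29):
36 = 1×29 + 7
29 = 4×7 + 1
7 = 7×1 + 0
gcd = 1, so the inverse exists. Back-substitute:
1 = 29 − 4·7
1 = −4·36 + 5·29
So 29·5 ≡ 1 (mod 36).

5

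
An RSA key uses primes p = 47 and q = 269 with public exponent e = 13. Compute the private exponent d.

2845

φ(n) = (p−1)(q−1) = 46·268 = 12328.
Need d with 13·d ≡ 1 (mod 12328). Apply the extended Euclidean algorithm:
12328 = 948·13 + 4
13 = 3·4 + 1
4 = 4·1 + 0
Back-substitute:
1 = 13 − 3·4
1 = −3·12328 + 2845·13
So 13·2845 ≡ 1 (mod 12328), hence d = 2845.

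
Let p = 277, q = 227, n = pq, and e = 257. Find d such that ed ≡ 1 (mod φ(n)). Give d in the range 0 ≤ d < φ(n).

φ(n) = (p−1)(q−1) = 276·226 = 62376.
Need d with 257·d ≡ 1 (mod 62376). Apply the extended Euclidean algorithm:
62376 = 242·257 + 182
257 = 1·182 + 75
182 = 2·75 + 32
75 = 2·32 + 11
32 = 2·11 + 10
11 = 1·10 + 1
10 = 10·1 + 0
Back-substitute:
1 = 11 − 10
1 = −32 + 3·11
1 = 3·75 − 7·32
1 = −7·182 + 17·75
1 = 17·257 − 24·182
1 = −24·62376 + 5825·257
So 257·5825 ≡ 1 (mod 62376), hence d = 5825.

5825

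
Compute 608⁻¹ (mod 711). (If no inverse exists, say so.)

Extended Euclidean algorithm:
711 = 1×608 + 103
608 = 5×103 + 93
103 = 1×93 + 10
93 = 9×10 + 3
10 = 3×3 + 1
3 = 3×1 + 0
The gcd is 1. Working backward:
1 = 10 − 3·3
1 = −3·93 + 28·10
1 = 28·103 − 31·93
1 = −31·608 + 183·103
1 = 183·711 − 214·608
Hence 608⁻¹ ≡ -214 ≡ 497 (mod 711).

497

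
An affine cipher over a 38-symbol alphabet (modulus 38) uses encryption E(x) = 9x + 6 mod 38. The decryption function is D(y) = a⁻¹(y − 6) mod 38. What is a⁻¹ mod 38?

Apply the Euclidean algorithm to 38 and 9:
38 = 4*9 + 2
9 = 4*2 + 1
2 = 2*1 + 0
Since gcd(9, 38) = 1, back-substitute to write 1 as a combination:
1 = 9 − 4·2
1 = −4·38 + 17·9
So 9·17 ≡ 1 (mod 38).

17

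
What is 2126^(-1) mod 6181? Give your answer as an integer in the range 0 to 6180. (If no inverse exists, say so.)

5428

gcd(6181, 2126) by repeated division:
6181 = 2*2126 + 1929
2126 = 1*1929 + 197
1929 = 9*197 + 156
197 = 1*156 + 41
156 = 3*41 + 33
41 = 1*33 + 8
33 = 4*8 + 1
8 = 8*1 + 0
The gcd is 1. Working backward:
1 = 33 − 4·8
1 = −4·41 + 5·33
1 = 5·156 − 19·41
1 = −19·197 + 24·156
1 = 24·1929 − 235·197
1 = −235·2126 + 259·1929
1 = 259·6181 − 753·2126
Hence 2126⁻¹ ≡ -753 ≡ 5428 (mod 6181).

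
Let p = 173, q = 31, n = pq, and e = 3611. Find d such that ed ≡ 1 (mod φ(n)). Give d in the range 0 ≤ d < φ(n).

3611

φ(n) = (p−1)(q−1) = 172·30 = 5160.
Need d with 3611·d ≡ 1 (mod 5160). Apply the extended Euclidean algorithm:
5160 = 1*3611 + 1549
3611 = 2*1549 + 513
1549 = 3*513 + 10
513 = 51*10 + 3
10 = 3*3 + 1
3 = 3*1 + 0
Back-substitute:
1 = 10 − 3·3
1 = −3·513 + 154·10
1 = 154·1549 − 465·513
1 = −465·3611 + 1084·1549
1 = 1084·5160 − 1549·3611
So 3611·(-1549) ≡ 1 (mod 5160), hence d ≡ -1549 ≡ 3611 (mod 5160).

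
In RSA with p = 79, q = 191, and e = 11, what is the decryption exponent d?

φ(n) = (p−1)(q−1) = 78·190 = 14820.
Need d with 11·d ≡ 1 (mod 14820). Apply the extended Euclidean algorithm:
14820 = 1347×11 + 3
11 = 3×3 + 2
3 = 1×2 + 1
2 = 2×1 + 0
Back-substitute:
1 = 3 − 2
1 = −11 + 4·3
1 = 4·14820 − 5389·11
So 11·(-5389) ≡ 1 (mod 14820), hence d ≡ -5389 ≡ 9431 (mod 14820).

9431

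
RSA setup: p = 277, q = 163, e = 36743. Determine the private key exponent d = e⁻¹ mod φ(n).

33743

φ(n) = (p−1)(q−1) = 276·162 = 44712.
Need d with 36743·d ≡ 1 (mod 44712). Apply the extended Euclidean algorithm:
44712 = 1*36743 + 7969
36743 = 4*7969 + 4867
7969 = 1*4867 + 3102
4867 = 1*3102 + 1765
3102 = 1*1765 + 1337
1765 = 1*1337 + 428
1337 = 3*428 + 53
428 = 8*53 + 4
53 = 13*4 + 1
4 = 4*1 + 0
Back-substitute:
1 = 53 − 13·4
1 = −13·428 + 105·53
1 = 105·1337 − 328·428
1 = −328·1765 + 433·1337
1 = 433·3102 − 761·1765
1 = −761·4867 + 1194·3102
1 = 1194·7969 − 1955·4867
1 = −1955·36743 + 9014·7969
1 = 9014·44712 − 10969·36743
So 36743·(-10969) ≡ 1 (mod 44712), hence d ≡ -10969 ≡ 33743 (mod 44712).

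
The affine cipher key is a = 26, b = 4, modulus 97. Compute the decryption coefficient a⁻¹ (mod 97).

56

Run Euclid on (97, 26):
97 = 3*26 + 19
26 = 1*19 + 7
19 = 2*7 + 5
7 = 1*5 + 2
5 = 2*2 + 1
2 = 2*1 + 0
The gcd is 1. Working backward:
1 = 5 − 2·2
1 = −2·7 + 3·5
1 = 3·19 − 8·7
1 = −8·26 + 11·19
1 = 11·97 − 41·26
So 26·(-41) ≡ 1 (mod 97), and -41 ≡ 56 (mod 97).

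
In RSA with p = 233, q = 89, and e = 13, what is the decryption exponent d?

3141

φ(n) = (p−1)(q−1) = 232·88 = 20416.
Need d with 13·d ≡ 1 (mod 20416). Apply the extended Euclidean algorithm:
20416 = 1570*13 + 6
13 = 2*6 + 1
6 = 6*1 + 0
Back-substitute:
1 = 13 − 2·6
1 = −2·20416 + 3141·13
So 13·3141 ≡ 1 (mod 20416), hence d = 3141.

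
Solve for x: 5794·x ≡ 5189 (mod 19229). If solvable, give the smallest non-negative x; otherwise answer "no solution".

17534

First find gcd(5794, 19229):
19229 = 3·5794 + 1847
5794 = 3·1847 + 253
1847 = 7·253 + 76
253 = 3·76 + 25
76 = 3·25 + 1
25 = 25·1 + 0
gcd = 1, so a unique solution mod 19229 exists.
Back-substitute for the Bézout coefficients:
1 = 76 − 3·25
1 = −3·253 + 10·76
1 = 10·1847 − 73·253
1 = −73·5794 + 229·1847
1 = 229·19229 − 760·5794
So 5794·(-760) ≡ 1 (mod 19229), giving 5794⁻¹ ≡ 18469.
x ≡ 5794⁻¹·5189 ≡ 18469·5189 ≡ 17534 (mod 19229).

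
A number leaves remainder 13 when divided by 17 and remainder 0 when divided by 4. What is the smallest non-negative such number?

64

Write x = 13 + 17·k. Then 17·k ≡ 0 − 13 ≡ 3 (mod 4).
Need 17⁻¹ mod 4. Extended Euclid on (4, 1):
4 = 4*1 + 0
17⁻¹ ≡ 1 (mod 4), so k ≡ 1·3 ≡ 3 (mod 4).
x = 13 + 17·3 = 64.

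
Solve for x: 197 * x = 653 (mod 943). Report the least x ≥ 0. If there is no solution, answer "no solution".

190

First find gcd(197, 943):
943 = 4×197 + 155
197 = 1×155 + 42
155 = 3×42 + 29
42 = 1×29 + 13
29 = 2×13 + 3
13 = 4×3 + 1
3 = 3×1 + 0
gcd = 1, so a unique solution mod 943 exists.
Back-substitute for the Bézout coefficients:
1 = 13 − 4·3
1 = −4·29 + 9·13
1 = 9·42 − 13·29
1 = −13·155 + 48·42
1 = 48·197 − 61·155
1 = −61·943 + 292·197
So 197·(292) ≡ 1 (mod 943), giving 197⁻¹ ≡ 292.
x ≡ 197⁻¹·653 ≡ 292·653 ≡ 190 (mod 943).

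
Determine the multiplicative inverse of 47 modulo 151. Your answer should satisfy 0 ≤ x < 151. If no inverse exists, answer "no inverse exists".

45

Extended Euclidean algorithm:
151 = 3·47 + 10
47 = 4·10 + 7
10 = 1·7 + 3
7 = 2·3 + 1
3 = 3·1 + 0
Since gcd(47, 151) = 1, back-substitute to write 1 as a combination:
1 = 7 − 2·3
1 = −2·10 + 3·7
1 = 3·47 − 14·10
1 = −14·151 + 45·47
So 47·45 ≡ 1 (mod 151).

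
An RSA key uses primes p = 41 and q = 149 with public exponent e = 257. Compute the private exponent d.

1313

φ(n) = (p−1)(q−1) = 40·148 = 5920.
Need d with 257·d ≡ 1 (mod 5920). Apply the extended Euclidean algorithm:
5920 = 23·257 + 9
257 = 28·9 + 5
9 = 1·5 + 4
5 = 1·4 + 1
4 = 4·1 + 0
Back-substitute:
1 = 5 − 4
1 = −9 + 2·5
1 = 2·257 − 57·9
1 = −57·5920 + 1313·257
So 257·1313 ≡ 1 (mod 5920), hence d = 1313.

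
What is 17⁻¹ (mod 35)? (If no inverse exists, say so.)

Run Euclid on (35, 17):
35 = 2×17 + 1
17 = 17×1 + 0
gcd = 1, so the inverse exists. Back-substitute:
1 = 35 − 2·17
Thus 17·(-2) ≡ 1 (mod 35); reducing, -2 mod 35 = 33.

33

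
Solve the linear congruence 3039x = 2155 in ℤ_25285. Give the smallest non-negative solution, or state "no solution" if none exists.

14145

First find gcd(3039, 25285):
25285 = 8*3039 + 973
3039 = 3*973 + 120
973 = 8*120 + 13
120 = 9*13 + 3
13 = 4*3 + 1
3 = 3*1 + 0
gcd = 1, so a unique solution mod 25285 exists.
Back-substitute for the Bézout coefficients:
1 = 13 − 4·3
1 = −4·120 + 37·13
1 = 37·973 − 300·120
1 = −300·3039 + 937·973
1 = 937·25285 − 7796·3039
So 3039·(-7796) ≡ 1 (mod 25285), giving 3039⁻¹ ≡ 17489.
x ≡ 3039⁻¹·2155 ≡ 17489·2155 ≡ 14145 (mod 25285).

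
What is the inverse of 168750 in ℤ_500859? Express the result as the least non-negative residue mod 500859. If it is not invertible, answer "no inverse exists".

no inverse exists

Euclidean algorithm on 500859, 168750:
500859 = 2*168750 + 163359
168750 = 1*163359 + 5391
163359 = 30*5391 + 1629
5391 = 3*1629 + 504
1629 = 3*504 + 117
504 = 4*117 + 36
117 = 3*36 + 9
36 = 4*9 + 0
gcd(168750, 500859) = 9 ≠ 1, so 168750 has no multiplicative inverse modulo 500859.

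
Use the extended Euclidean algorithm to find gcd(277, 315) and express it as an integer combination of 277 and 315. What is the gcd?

Euclidean algorithm:
315 = 1·277 + 38
277 = 7·38 + 11
38 = 3·11 + 5
11 = 2·5 + 1
5 = 5·1 + 0
gcd(277, 315) = 1.
Back-substituting:
1 = 11 − 2·5
1 = −2·38 + 7·11
1 = 7·277 − 51·38
1 = −51·315 + 58·277
So 1 = (-51)·315 + (58)·277.

1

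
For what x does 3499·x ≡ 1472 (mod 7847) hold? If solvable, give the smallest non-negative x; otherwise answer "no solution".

First find gcd(3499, 7847):
7847 = 2*3499 + 849
3499 = 4*849 + 103
849 = 8*103 + 25
103 = 4*25 + 3
25 = 8*3 + 1
3 = 3*1 + 0
gcd = 1, so a unique solution mod 7847 exists.
Back-substitute for the Bézout coefficients:
1 = 25 − 8·3
1 = −8·103 + 33·25
1 = 33·849 − 272·103
1 = −272·3499 + 1121·849
1 = 1121·7847 − 2514·3499
So 3499·(-2514) ≡ 1 (mod 7847), giving 3499⁻¹ ≡ 5333.
x ≡ 3499⁻¹·1472 ≡ 5333·1472 ≡ 3176 (mod 7847).

3176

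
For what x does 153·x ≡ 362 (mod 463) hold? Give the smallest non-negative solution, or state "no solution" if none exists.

First find gcd(153, 463):
463 = 3*153 + 4
153 = 38*4 + 1
4 = 4*1 + 0
gcd = 1, so a unique solution mod 463 exists.
Back-substitute for the Bézout coefficients:
1 = 153 − 38·4
1 = −38·463 + 115·153
So 153·(115) ≡ 1 (mod 463), giving 153⁻¹ ≡ 115.
x ≡ 153⁻¹·362 ≡ 115·362 ≡ 423 (mod 463).

423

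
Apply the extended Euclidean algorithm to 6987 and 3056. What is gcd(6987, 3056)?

1

Euclidean algorithm:
6987 = 2×3056 + 875
3056 = 3×875 + 431
875 = 2×431 + 13
431 = 33×13 + 2
13 = 6×2 + 1
2 = 2×1 + 0
gcd(6987, 3056) = 1.
Working backward:
1 = 13 − 6·2
1 = −6·431 + 199·13
1 = 199·875 − 404·431
1 = −404·3056 + 1411·875
1 = 1411·6987 − 3226·3056
So 1 = (1411)·6987 + (-3226)·3056.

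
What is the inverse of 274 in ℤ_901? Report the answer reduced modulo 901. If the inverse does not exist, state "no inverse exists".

Run Euclid on (901, 274):
901 = 3×274 + 79
274 = 3×79 + 37
79 = 2×37 + 5
37 = 7×5 + 2
5 = 2×2 + 1
2 = 2×1 + 0
Since gcd(274, 901) = 1, back-substitute to write 1 as a combination:
1 = 5 − 2·2
1 = −2·37 + 15·5
1 = 15·79 − 32·37
1 = −32·274 + 111·79
1 = 111·901 − 365·274
Hence 274⁻¹ ≡ -365 ≡ 536 (mod 901).

536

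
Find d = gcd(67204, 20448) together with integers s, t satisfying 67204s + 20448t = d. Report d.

4

Apply Euclid's algorithm to 67204 and 20448:
67204 = 3·20448 + 5860
20448 = 3·5860 + 2868
5860 = 2·2868 + 124
2868 = 23·124 + 16
124 = 7·16 + 12
16 = 1·12 + 4
12 = 3·4 + 0
gcd(67204, 20448) = 4.
Express as a combination:
4 = 16 − 12
4 = −124 + 8·16
4 = 8·2868 − 185·124
4 = −185·5860 + 378·2868
4 = 378·20448 − 1319·5860
4 = −1319·67204 + 4335·20448
So 4 = (-1319)·67204 + (4335)·20448.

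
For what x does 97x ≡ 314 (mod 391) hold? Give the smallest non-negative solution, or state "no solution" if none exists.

First find gcd(97, 391):
391 = 4×97 + 3
97 = 32×3 + 1
3 = 3×1 + 0
gcd = 1, so a unique solution mod 391 exists.
Back-substitute for the Bézout coefficients:
1 = 97 − 32·3
1 = −32·391 + 129·97
So 97·(129) ≡ 1 (mod 391), giving 97⁻¹ ≡ 129.
x ≡ 97⁻¹·314 ≡ 129·314 ≡ 233 (mod 391).

233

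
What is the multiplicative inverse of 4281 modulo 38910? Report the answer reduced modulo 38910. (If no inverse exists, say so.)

no inverse exists

Euclidean algorithm on 38910, 4281:
38910 = 9*4281 + 381
4281 = 11*381 + 90
381 = 4*90 + 21
90 = 4*21 + 6
21 = 3*6 + 3
6 = 2*3 + 0
gcd(4281, 38910) = 3 ≠ 1, so 4281 has no multiplicative inverse modulo 38910.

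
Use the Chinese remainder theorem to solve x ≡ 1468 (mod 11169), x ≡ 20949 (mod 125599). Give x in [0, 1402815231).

1375832395

Write x = 1468 + 11169·k. Then 11169·k ≡ 20949 − 1468 ≡ 19481 (mod 125599).
Need 11169⁻¹ mod 125599. Extended Euclid on (125599, 11169):
125599 = 11*11169 + 2740
11169 = 4*2740 + 209
2740 = 13*209 + 23
209 = 9*23 + 2
23 = 11*2 + 1
2 = 2*1 + 0
Back-substitute:
1 = 23 − 11·2
1 = −11·209 + 100·23
1 = 100·2740 − 1311·209
1 = −1311·11169 + 5344·2740
1 = 5344·125599 − 60095·11169
11169⁻¹ ≡ 65504 (mod 125599), so k ≡ 65504·19481 ≡ 123183 (mod 125599).
x = 1468 + 11169·123183 = 1375832395.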